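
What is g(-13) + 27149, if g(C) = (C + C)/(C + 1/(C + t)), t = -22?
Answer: 6190427/228 ≈ 27151.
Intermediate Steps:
g(C) = 2*C/(C + 1/(-22 + C)) (g(C) = (C + C)/(C + 1/(C - 22)) = (2*C)/(C + 1/(-22 + C)) = 2*C/(C + 1/(-22 + C)))
g(-13) + 27149 = 2*(-13)*(-22 - 13)/(1 + (-13)² - 22*(-13)) + 27149 = 2*(-13)*(-35)/(1 + 169 + 286) + 27149 = 2*(-13)*(-35)/456 + 27149 = 2*(-13)*(1/456)*(-35) + 27149 = 455/228 + 27149 = 6190427/228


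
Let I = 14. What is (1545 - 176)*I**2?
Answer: 268324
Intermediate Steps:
(1545 - 176)*I**2 = (1545 - 176)*14**2 = 1369*196 = 268324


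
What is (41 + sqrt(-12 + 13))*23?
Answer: 966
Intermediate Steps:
(41 + sqrt(-12 + 13))*23 = (41 + sqrt(1))*23 = (41 + 1)*23 = 42*23 = 966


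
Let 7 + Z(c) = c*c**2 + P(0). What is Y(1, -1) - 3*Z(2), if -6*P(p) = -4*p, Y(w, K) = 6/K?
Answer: -9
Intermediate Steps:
P(p) = 2*p/3 (P(p) = -(-2)*p/3 = 2*p/3)
Z(c) = -7 + c**3 (Z(c) = -7 + (c*c**2 + (2/3)*0) = -7 + (c**3 + 0) = -7 + c**3)
Y(1, -1) - 3*Z(2) = 6/(-1) - 3*(-7 + 2**3) = 6*(-1) - 3*(-7 + 8) = -6 - 3*1 = -6 - 3 = -9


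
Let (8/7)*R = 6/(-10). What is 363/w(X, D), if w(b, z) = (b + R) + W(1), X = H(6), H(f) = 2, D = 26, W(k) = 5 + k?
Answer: 14520/299 ≈ 48.562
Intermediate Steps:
R = -21/40 (R = 7*(6/(-10))/8 = 7*(6*(-⅒))/8 = (7/8)*(-⅗) = -21/40 ≈ -0.52500)
X = 2
w(b, z) = 219/40 + b (w(b, z) = (b - 21/40) + (5 + 1) = (-21/40 + b) + 6 = 219/40 + b)
363/w(X, D) = 363/(219/40 + 2) = 363/(299/40) = 363*(40/299) = 14520/299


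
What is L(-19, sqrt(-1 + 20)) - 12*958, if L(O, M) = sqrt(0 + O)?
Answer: -11496 + I*sqrt(19) ≈ -11496.0 + 4.3589*I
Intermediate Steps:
L(O, M) = sqrt(O)
L(-19, sqrt(-1 + 20)) - 12*958 = sqrt(-19) - 12*958 = I*sqrt(19) - 11496 = -11496 + I*sqrt(19)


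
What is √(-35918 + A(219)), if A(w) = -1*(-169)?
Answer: I*√35749 ≈ 189.07*I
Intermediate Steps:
A(w) = 169
√(-35918 + A(219)) = √(-35918 + 169) = √(-35749) = I*√35749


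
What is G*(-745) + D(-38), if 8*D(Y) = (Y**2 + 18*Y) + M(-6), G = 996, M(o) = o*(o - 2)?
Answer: -741919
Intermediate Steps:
M(o) = o*(-2 + o)
D(Y) = 6 + Y**2/8 + 9*Y/4 (D(Y) = ((Y**2 + 18*Y) - 6*(-2 - 6))/8 = ((Y**2 + 18*Y) - 6*(-8))/8 = ((Y**2 + 18*Y) + 48)/8 = (48 + Y**2 + 18*Y)/8 = 6 + Y**2/8 + 9*Y/4)
G*(-745) + D(-38) = 996*(-745) + (6 + (1/8)*(-38)**2 + (9/4)*(-38)) = -742020 + (6 + (1/8)*1444 - 171/2) = -742020 + (6 + 361/2 - 171/2) = -742020 + 101 = -741919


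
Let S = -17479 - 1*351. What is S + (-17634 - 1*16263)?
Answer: -51727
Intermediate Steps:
S = -17830 (S = -17479 - 351 = -17830)
S + (-17634 - 1*16263) = -17830 + (-17634 - 1*16263) = -17830 + (-17634 - 16263) = -17830 - 33897 = -51727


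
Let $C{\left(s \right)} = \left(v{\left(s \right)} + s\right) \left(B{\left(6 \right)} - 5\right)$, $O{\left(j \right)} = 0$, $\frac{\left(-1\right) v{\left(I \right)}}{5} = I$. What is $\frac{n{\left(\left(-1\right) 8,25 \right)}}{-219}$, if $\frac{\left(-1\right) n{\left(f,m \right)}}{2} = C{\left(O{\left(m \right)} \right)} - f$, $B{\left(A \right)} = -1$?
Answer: $\frac{16}{219} \approx 0.073059$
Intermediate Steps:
$v{\left(I \right)} = - 5 I$
$C{\left(s \right)} = 24 s$ ($C{\left(s \right)} = \left(- 5 s + s\right) \left(-1 - 5\right) = - 4 s \left(-6\right) = 24 s$)
$n{\left(f,m \right)} = 2 f$ ($n{\left(f,m \right)} = - 2 \left(24 \cdot 0 - f\right) = - 2 \left(0 - f\right) = - 2 \left(- f\right) = 2 f$)
$\frac{n{\left(\left(-1\right) 8,25 \right)}}{-219} = \frac{2 \left(\left(-1\right) 8\right)}{-219} = 2 \left(-8\right) \left(- \frac{1}{219}\right) = \left(-16\right) \left(- \frac{1}{219}\right) = \frac{16}{219}$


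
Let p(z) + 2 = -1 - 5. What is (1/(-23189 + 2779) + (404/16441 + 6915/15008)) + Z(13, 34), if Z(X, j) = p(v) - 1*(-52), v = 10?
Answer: 112016079412431/2518048318240 ≈ 44.485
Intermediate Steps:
p(z) = -8 (p(z) = -2 + (-1 - 5) = -2 - 6 = -8)
Z(X, j) = 44 (Z(X, j) = -8 - 1*(-52) = -8 + 52 = 44)
(1/(-23189 + 2779) + (404/16441 + 6915/15008)) + Z(13, 34) = (1/(-23189 + 2779) + (404/16441 + 6915/15008)) + 44 = (1/(-20410) + (404*(1/16441) + 6915*(1/15008))) + 44 = (-1/20410 + (404/16441 + 6915/15008)) + 44 = (-1/20410 + 119752747/246746528) + 44 = 1221953409871/2518048318240 + 44 = 112016079412431/2518048318240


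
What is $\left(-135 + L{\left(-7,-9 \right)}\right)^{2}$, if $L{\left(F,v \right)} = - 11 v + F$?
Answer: $1849$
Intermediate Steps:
$L{\left(F,v \right)} = F - 11 v$
$\left(-135 + L{\left(-7,-9 \right)}\right)^{2} = \left(-135 - -92\right)^{2} = \left(-135 + \left(-7 + 99\right)\right)^{2} = \left(-135 + 92\right)^{2} = \left(-43\right)^{2} = 1849$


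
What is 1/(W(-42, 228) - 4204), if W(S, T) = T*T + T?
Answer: 1/48008 ≈ 2.0830e-5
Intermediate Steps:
W(S, T) = T + T² (W(S, T) = T² + T = T + T²)
1/(W(-42, 228) - 4204) = 1/(228*(1 + 228) - 4204) = 1/(228*229 - 4204) = 1/(52212 - 4204) = 1/48008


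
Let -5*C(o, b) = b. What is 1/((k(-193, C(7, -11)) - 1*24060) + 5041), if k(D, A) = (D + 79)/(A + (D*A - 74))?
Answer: -1241/23602294 ≈ -5.2580e-5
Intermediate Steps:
C(o, b) = -b/5
k(D, A) = (79 + D)/(-74 + A + A*D) (k(D, A) = (79 + D)/(A + (A*D - 74)) = (79 + D)/(A + (-74 + A*D)) = (79 + D)/(-74 + A + A*D))
1/((k(-193, C(7, -11)) - 1*24060) + 5041) = 1/(((79 - 193)/(-74 - ⅕*(-11) - ⅕*(-11)*(-193)) - 1*24060) + 5041) = 1/((-114/(-74 + 11/5 + (11/5)*(-193)) - 24060) + 5041) = 1/((-114/(-74 + 11/5 - 2123/5) - 24060) + 5041) = 1/((-114/(-2482/5) - 24060) + 5041) = 1/((-5/2482*(-114) - 24060) + 5041) = 1/((285/1241 - 24060) + 5041) = 1/(-29858175/1241 + 5041) = 1/(-23602294/1241) = -1241/23602294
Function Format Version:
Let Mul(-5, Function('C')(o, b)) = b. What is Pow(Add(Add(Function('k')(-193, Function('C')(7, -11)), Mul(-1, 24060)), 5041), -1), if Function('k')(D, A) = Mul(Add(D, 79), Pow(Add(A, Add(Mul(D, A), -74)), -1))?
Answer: Rational(-1241, 23602294) ≈ -5.2580e-5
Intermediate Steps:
Function('C')(o, b) = Mul(Rational(-1, 5), b)
Function('k')(D, A) = Mul(Pow(Add(-74, A, Mul(A, D)), -1), Add(79, D)) (Function('k')(D, A) = Mul(Add(79, D), Pow(Add(A, Add(Mul(A, D), -74)), -1)) = Mul(Add(79, D), Pow(Add(A, Add(-74, Mul(A, D))), -1)) = Mul(Add(79, D), Pow(Add(-74, A, Mul(A, D)), -1)) = Mul(Pow(Add(-74, A, Mul(A, D)), -1), Add(79, D)))
Pow(Add(Add(Function('k')(-193, Function('C')(7, -11)), Mul(-1, 24060)), 5041), -1) = Pow(Add(Add(Mul(Pow(Add(-74, Mul(Rational(-1, 5), -11), Mul(Mul(Rational(-1, 5), -11), -193)), -1), Add(79, -193)), Mul(-1, 24060)), 5041), -1) = Pow(Add(Add(Mul(Pow(Add(-74, Rational(11, 5), Mul(Rational(11, 5), -193)), -1), -114), -24060), 5041), -1) = Pow(Add(Add(Mul(Pow(Add(-74, Rational(11, 5), Rational(-2123, 5)), -1), -114), -24060), 5041), -1) = Pow(Add(Add(Mul(Pow(Rational(-2482, 5), -1), -114), -24060), 5041), -1) = Pow(Add(Add(Mul(Rational(-5, 2482), -114), -24060), 5041), -1) = Pow(Add(Add(Rational(285, 1241), -24060), 5041), -1) = Pow(Add(Rational(-29858175, 1241), 5041), -1) = Pow(Rational(-23602294, 1241), -1) = Rational(-1241, 23602294)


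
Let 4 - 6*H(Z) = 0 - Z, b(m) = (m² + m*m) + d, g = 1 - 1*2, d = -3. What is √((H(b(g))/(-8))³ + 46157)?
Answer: √189059071/64 ≈ 214.84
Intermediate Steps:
g = -1 (g = 1 - 2 = -1)
b(m) = -3 + 2*m² (b(m) = (m² + m*m) - 3 = (m² + m²) - 3 = 2*m² - 3 = -3 + 2*m²)
H(Z) = ⅔ + Z/6 (H(Z) = ⅔ - (0 - Z)/6 = ⅔ - (-1)*Z/6 = ⅔ + Z/6)
√((H(b(g))/(-8))³ + 46157) = √(((⅔ + (-3 + 2*(-1)²)/6)/(-8))³ + 46157) = √(((⅔ + (-3 + 2*1)/6)*(-⅛))³ + 46157) = √(((⅔ + (-3 + 2)/6)*(-⅛))³ + 46157) = √(((⅔ + (⅙)*(-1))*(-⅛))³ + 46157) = √(((⅔ - ⅙)*(-⅛))³ + 46157) = √(((½)*(-⅛))³ + 46157) = √((-1/16)³ + 46157) = √(-1/4096 + 46157) = √(189059071/4096) = √189059071/64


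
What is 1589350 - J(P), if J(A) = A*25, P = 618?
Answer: 1573900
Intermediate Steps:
J(A) = 25*A
1589350 - J(P) = 1589350 - 25*618 = 1589350 - 1*15450 = 1589350 - 15450 = 1573900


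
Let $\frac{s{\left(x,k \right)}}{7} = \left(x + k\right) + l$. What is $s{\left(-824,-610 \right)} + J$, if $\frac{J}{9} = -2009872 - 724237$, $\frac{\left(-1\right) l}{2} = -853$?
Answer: $-24605077$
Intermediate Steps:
$l = 1706$ ($l = \left(-2\right) \left(-853\right) = 1706$)
$s{\left(x,k \right)} = 11942 + 7 k + 7 x$ ($s{\left(x,k \right)} = 7 \left(\left(x + k\right) + 1706\right) = 7 \left(\left(k + x\right) + 1706\right) = 7 \left(1706 + k + x\right) = 11942 + 7 k + 7 x$)
$J = -24606981$ ($J = 9 \left(-2009872 - 724237\right) = 9 \left(-2734109\right) = -24606981$)
$s{\left(-824,-610 \right)} + J = \left(11942 + 7 \left(-610\right) + 7 \left(-824\right)\right) - 24606981 = \left(11942 - 4270 - 5768\right) - 24606981 = 1904 - 24606981 = -24605077$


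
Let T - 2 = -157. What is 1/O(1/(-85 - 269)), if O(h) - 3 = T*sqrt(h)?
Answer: 1062/27211 + 155*I*sqrt(354)/27211 ≈ 0.039028 + 0.10717*I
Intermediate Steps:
T = -155 (T = 2 - 157 = -155)
O(h) = 3 - 155*sqrt(h)
1/O(1/(-85 - 269)) = 1/(3 - 155*I*sqrt(354)/354)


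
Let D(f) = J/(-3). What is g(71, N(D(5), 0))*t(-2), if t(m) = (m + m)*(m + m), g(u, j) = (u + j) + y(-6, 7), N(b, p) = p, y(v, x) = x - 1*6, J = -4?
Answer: 1152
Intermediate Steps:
y(v, x) = -6 + x (y(v, x) = x - 6 = -6 + x)
D(f) = 4/3 (D(f) = -4/(-3) = -4*(-⅓) = 4/3)
g(u, j) = 1 + j + u (g(u, j) = (u + j) + (-6 + 7) = (j + u) + 1 = 1 + j + u)
t(m) = 4*m² (t(m) = (2*m)*(2*m) = 4*m²)
g(71, N(D(5), 0))*t(-2) = (1 + 0 + 71)*(4*(-2)²) = 72*(4*4) = 72*16 = 1152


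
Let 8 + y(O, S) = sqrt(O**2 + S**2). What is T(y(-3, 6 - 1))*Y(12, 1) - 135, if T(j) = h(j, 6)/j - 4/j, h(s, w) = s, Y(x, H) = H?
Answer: -1994/15 + 2*sqrt(34)/15 ≈ -132.16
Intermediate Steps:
y(O, S) = -8 + sqrt(O**2 + S**2)
T(j) = 1 - 4/j (T(j) = j/j - 4/j = 1 - 4/j)
T(y(-3, 6 - 1))*Y(12, 1) - 135 = ((-4 + (-8 + sqrt((-3)**2 + (6 - 1)**2)))/(-8 + sqrt((-3)**2 + (6 - 1)**2)))*1 - 135 = ((-4 + (-8 + sqrt(9 + 5**2)))/(-8 + sqrt(9 + 5**2)))*1 - 135 = ((-4 + (-8 + sqrt(9 + 25)))/(-8 + sqrt(9 + 25)))*1 - 135 = ((-4 + (-8 + sqrt(34)))/(-8 + sqrt(34)))*1 - 135 = ((-12 + sqrt(34))/(-8 + sqrt(34)))*1 - 135 = (-12 + sqrt(34))/(-8 + sqrt(34)) - 135 = -135 + (-12 + sqrt(34))/(-8 + sqrt(34))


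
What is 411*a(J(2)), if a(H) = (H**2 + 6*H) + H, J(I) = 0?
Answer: 0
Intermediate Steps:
a(H) = H**2 + 7*H
411*a(J(2)) = 411*(0*(7 + 0)) = 411*(0*7) = 411*0 = 0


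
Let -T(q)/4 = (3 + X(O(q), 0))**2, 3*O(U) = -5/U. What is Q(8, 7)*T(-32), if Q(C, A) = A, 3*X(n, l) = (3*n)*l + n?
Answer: -5286127/20736 ≈ -254.93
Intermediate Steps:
O(U) = -5/(3*U) (O(U) = (-5/U)/3 = -5/(3*U))
X(n, l) = n/3 + l*n (X(n, l) = ((3*n)*l + n)/3 = (3*l*n + n)/3 = (n + 3*l*n)/3 = n/3 + l*n)
T(q) = -4*(3 - 5/(9*q))**2 (T(q) = -4*(3 + (-5/(3*q))*(1/3 + 0))**2 = -4*(3 - 5/(3*q)*(1/3))**2 = -4*(3 - 5/(9*q))**2)
Q(8, 7)*T(-32) = 7*(-4/81*(-5 + 27*(-32))**2/(-32)**2) = 7*(-4/81*1/1024*(-5 - 864)**2) = 7*(-4/81*1/1024*(-869)**2) = 7*(-4/81*1/1024*755161) = 7*(-755161/20736) = -5286127/20736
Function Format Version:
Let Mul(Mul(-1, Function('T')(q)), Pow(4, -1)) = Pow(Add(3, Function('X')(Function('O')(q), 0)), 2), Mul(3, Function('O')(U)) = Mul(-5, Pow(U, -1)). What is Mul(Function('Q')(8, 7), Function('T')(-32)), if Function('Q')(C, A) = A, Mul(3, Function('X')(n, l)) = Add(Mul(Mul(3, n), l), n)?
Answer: Rational(-5286127, 20736) ≈ -254.93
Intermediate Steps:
Function('O')(U) = Mul(Rational(-5, 3), Pow(U, -1)) (Function('O')(U) = Mul(Rational(1, 3), Mul(-5, Pow(U, -1))) = Mul(Rational(-5, 3), Pow(U, -1)))
Function('X')(n, l) = Add(Mul(Rational(1, 3), n), Mul(l, n)) (Function('X')(n, l) = Mul(Rational(1, 3), Add(Mul(Mul(3, n), l), n)) = Mul(Rational(1, 3), Add(Mul(3, l, n), n)) = Mul(Rational(1, 3), Add(n, Mul(3, l, n))) = Add(Mul(Rational(1, 3), n), Mul(l, n)))
Function('T')(q) = Mul(-4, Pow(Add(3, Mul(Rational(-5, 9), Pow(q, -1))), 2)) (Function('T')(q) = Mul(-4, Pow(Add(3, Mul(Mul(Rational(-5, 3), Pow(q, -1)), Add(Rational(1, 3), 0))), 2)) = Mul(-4, Pow(Add(3, Mul(Mul(Rational(-5, 3), Pow(q, -1)), Rational(1, 3))), 2)) = Mul(-4, Pow(Add(3, Mul(Rational(-5, 9), Pow(q, -1))), 2)))
Mul(Function('Q')(8, 7), Function('T')(-32)) = Mul(7, Mul(Rational(-4, 81), Pow(-32, -2), Pow(Add(-5, Mul(27, -32)), 2))) = Mul(7, Mul(Rational(-4, 81), Rational(1, 1024), Pow(Add(-5, -864), 2))) = Mul(7, Mul(Rational(-4, 81), Rational(1, 1024), Pow(-869, 2))) = Mul(7, Mul(Rational(-4, 81), Rational(1, 1024), 755161)) = Mul(7, Rational(-755161, 20736)) = Rational(-5286127, 20736)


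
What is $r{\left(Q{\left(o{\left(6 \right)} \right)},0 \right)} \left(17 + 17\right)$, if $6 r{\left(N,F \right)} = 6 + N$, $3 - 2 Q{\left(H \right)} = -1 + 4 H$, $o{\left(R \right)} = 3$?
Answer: $\frac{34}{3} \approx 11.333$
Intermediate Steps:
$Q{\left(H \right)} = 2 - 2 H$ ($Q{\left(H \right)} = \frac{3}{2} - \frac{-1 + 4 H}{2} = \frac{3}{2} - \left(- \frac{1}{2} + 2 H\right) = 2 - 2 H$)
$r{\left(N,F \right)} = 1 + \frac{N}{6}$ ($r{\left(N,F \right)} = \frac{6 + N}{6} = 1 + \frac{N}{6}$)
$r{\left(Q{\left(o{\left(6 \right)} \right)},0 \right)} \left(17 + 17\right) = \left(1 + \frac{2 - 6}{6}\right) \left(17 + 17\right) = \left(1 + \frac{2 - 6}{6}\right) 34 = \left(1 + \frac{1}{6} \left(-4\right)\right) 34 = \left(1 - \frac{2}{3}\right) 34 = \frac{1}{3} \cdot 34 = \frac{34}{3}$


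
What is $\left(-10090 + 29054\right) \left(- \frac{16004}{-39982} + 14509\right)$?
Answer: $\frac{5500648931844}{19991} \approx 2.7516 \cdot 10^{8}$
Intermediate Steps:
$\left(-10090 + 29054\right) \left(- \frac{16004}{-39982} + 14509\right) = 18964 \left(\left(-16004\right) \left(- \frac{1}{39982}\right) + 14509\right) = 18964 \left(\frac{8002}{19991} + 14509\right) = 18964 \cdot \frac{290057421}{19991} = \frac{5500648931844}{19991}$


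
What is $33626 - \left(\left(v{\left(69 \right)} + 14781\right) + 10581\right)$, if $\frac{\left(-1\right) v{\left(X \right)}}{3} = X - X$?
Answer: $8264$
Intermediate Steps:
$v{\left(X \right)} = 0$ ($v{\left(X \right)} = - 3 \left(X - X\right) = \left(-3\right) 0 = 0$)
$33626 - \left(\left(v{\left(69 \right)} + 14781\right) + 10581\right) = 33626 - \left(\left(0 + 14781\right) + 10581\right) = 33626 - \left(14781 + 10581\right) = 33626 - 25362 = 8264$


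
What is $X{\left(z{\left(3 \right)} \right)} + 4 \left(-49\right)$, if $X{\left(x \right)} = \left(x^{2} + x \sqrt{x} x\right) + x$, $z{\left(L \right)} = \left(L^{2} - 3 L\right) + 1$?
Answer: $-193$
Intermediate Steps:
$z{\left(L \right)} = 1 + L^{2} - 3 L$
$X{\left(x \right)} = x + x^{2} + x^{\frac{5}{2}}$ ($X{\left(x \right)} = \left(x^{2} + x^{\frac{3}{2}} x\right) + x = \left(x^{2} + x^{\frac{5}{2}}\right) + x = x + x^{2} + x^{\frac{5}{2}}$)
$X{\left(z{\left(3 \right)} \right)} + 4 \left(-49\right) = \left(\left(1 + 3^{2} - 9\right) + \left(1 + 3^{2} - 9\right)^{2} + \left(1 + 3^{2} - 9\right)^{\frac{5}{2}}\right) + 4 \left(-49\right) = \left(\left(1 + 9 - 9\right) + \left(1 + 9 - 9\right)^{2} + \left(1 + 9 - 9\right)^{\frac{5}{2}}\right) - 196 = \left(1 + 1^{2} + 1^{\frac{5}{2}}\right) - 196 = \left(1 + 1 + 1\right) - 196 = 3 - 196 = -193$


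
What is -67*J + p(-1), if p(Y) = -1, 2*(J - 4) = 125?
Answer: -8913/2 ≈ -4456.5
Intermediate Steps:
J = 133/2 (J = 4 + (1/2)*125 = 4 + 125/2 = 133/2 ≈ 66.500)
-67*J + p(-1) = -67*133/2 - 1 = -8911/2 - 1 = -8913/2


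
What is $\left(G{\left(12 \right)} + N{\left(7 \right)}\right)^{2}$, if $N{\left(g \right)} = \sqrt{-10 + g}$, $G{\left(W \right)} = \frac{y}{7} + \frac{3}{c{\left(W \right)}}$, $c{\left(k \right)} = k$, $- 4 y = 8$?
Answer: $\frac{\left(-1 + 28 i \sqrt{3}\right)^{2}}{784} \approx -2.9987 - 0.12372 i$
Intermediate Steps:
$y = -2$ ($y = \left(- \frac{1}{4}\right) 8 = -2$)
$G{\left(W \right)} = - \frac{2}{7} + \frac{3}{W}$
$\left(G{\left(12 \right)} + N{\left(7 \right)}\right)^{2} = \left(\left(- \frac{2}{7} + \frac{3}{12}\right) + \sqrt{-10 + 7}\right)^{2} = \left(\left(- \frac{2}{7} + 3 \cdot \frac{1}{12}\right) + \sqrt{-3}\right)^{2} = \left(\left(- \frac{2}{7} + \frac{1}{4}\right) + i \sqrt{3}\right)^{2} = \left(- \frac{1}{28} + i \sqrt{3}\right)^{2}$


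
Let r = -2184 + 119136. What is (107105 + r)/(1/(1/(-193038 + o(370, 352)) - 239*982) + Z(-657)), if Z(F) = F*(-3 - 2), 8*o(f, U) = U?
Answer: 10148730334543341/148795079402711 ≈ 68.206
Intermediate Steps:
o(f, U) = U/8
r = 116952
Z(F) = -5*F (Z(F) = F*(-5) = -5*F)
(107105 + r)/(1/(1/(-193038 + o(370, 352)) - 239*982) + Z(-657)) = (107105 + 116952)/(1/(1/(-193038 + (⅛)*352) - 239*982) - 5*(-657)) = 224057/(1/(1/(-193038 + 44) - 234698) + 3285) = 224057/(1/(1/(-192994) - 234698) + 3285) = 224057/(1/(-1/192994 - 234698) + 3285) = 224057/(1/(-45295305813/192994) + 3285) = 224057/(-192994/45295305813 + 3285) = 224057/(148795079402711/45295305813) = 224057*(45295305813/148795079402711) = 10148730334543341/148795079402711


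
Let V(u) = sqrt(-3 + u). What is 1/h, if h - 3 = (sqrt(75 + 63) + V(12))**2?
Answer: 25/2922 - sqrt(138)/2922 ≈ 0.0045355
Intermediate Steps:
h = 3 + (3 + sqrt(138))**2 (h = 3 + (sqrt(75 + 63) + sqrt(-3 + 12))**2 = 3 + (sqrt(138) + sqrt(9))**2 = 3 + (sqrt(138) + 3)**2 = 3 + (3 + sqrt(138))**2 ≈ 220.48)
1/h = 1/(150 + 6*sqrt(138))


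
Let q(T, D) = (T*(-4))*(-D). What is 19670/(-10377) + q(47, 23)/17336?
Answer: -74032243/44973918 ≈ -1.6461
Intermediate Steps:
q(T, D) = 4*D*T (q(T, D) = (-4*T)*(-D) = 4*D*T)
19670/(-10377) + q(47, 23)/17336 = 19670/(-10377) + (4*23*47)/17336 = 19670*(-1/10377) + 4324*(1/17336) = -19670/10377 + 1081/4334 = -74032243/44973918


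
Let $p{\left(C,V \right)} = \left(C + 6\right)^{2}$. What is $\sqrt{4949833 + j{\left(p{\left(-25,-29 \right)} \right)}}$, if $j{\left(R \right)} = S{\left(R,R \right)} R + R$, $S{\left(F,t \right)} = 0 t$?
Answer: $\sqrt{4950194} \approx 2224.9$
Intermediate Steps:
$p{\left(C,V \right)} = \left(6 + C\right)^{2}$
$S{\left(F,t \right)} = 0$
$j{\left(R \right)} = R$ ($j{\left(R \right)} = 0 R + R = 0 + R = R$)
$\sqrt{4949833 + j{\left(p{\left(-25,-29 \right)} \right)}} = \sqrt{4949833 + \left(6 - 25\right)^{2}} = \sqrt{4949833 + \left(-19\right)^{2}} = \sqrt{4949833 + 361} = \sqrt{4950194}$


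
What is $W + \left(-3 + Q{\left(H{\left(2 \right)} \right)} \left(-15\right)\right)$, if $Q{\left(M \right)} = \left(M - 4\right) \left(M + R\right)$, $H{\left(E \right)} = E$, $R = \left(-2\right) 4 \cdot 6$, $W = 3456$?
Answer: $2073$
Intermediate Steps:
$R = -48$ ($R = \left(-8\right) 6 = -48$)
$Q{\left(M \right)} = \left(-48 + M\right) \left(-4 + M\right)$ ($Q{\left(M \right)} = \left(M - 4\right) \left(M - 48\right) = \left(-4 + M\right) \left(-48 + M\right) = \left(-48 + M\right) \left(-4 + M\right)$)
$W + \left(-3 + Q{\left(H{\left(2 \right)} \right)} \left(-15\right)\right) = 3456 + \left(-3 + \left(192 + 2^{2} - 104\right) \left(-15\right)\right) = 3456 + \left(-3 + \left(192 + 4 - 104\right) \left(-15\right)\right) = 3456 + \left(-3 + 92 \left(-15\right)\right) = 3456 - 1383 = 2073$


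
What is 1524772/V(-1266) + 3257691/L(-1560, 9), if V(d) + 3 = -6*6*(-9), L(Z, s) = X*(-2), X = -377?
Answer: 2195396899/242034 ≈ 9070.6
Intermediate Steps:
L(Z, s) = 754 (L(Z, s) = -377*(-2) = 754)
V(d) = 321 (V(d) = -3 - 6*6*(-9) = -3 - 36*(-9) = -3 + 324 = 321)
1524772/V(-1266) + 3257691/L(-1560, 9) = 1524772/321 + 3257691/754 = 2195396899/242034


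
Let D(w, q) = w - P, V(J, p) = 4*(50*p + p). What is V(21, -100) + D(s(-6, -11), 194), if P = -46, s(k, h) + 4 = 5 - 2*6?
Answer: -20365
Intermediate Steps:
s(k, h) = -11 (s(k, h) = -4 + (5 - 2*6) = -4 + (5 - 12) = -4 - 7 = -11)
V(J, p) = 204*p (V(J, p) = 4*(51*p) = 204*p)
D(w, q) = 46 + w (D(w, q) = w - 1*(-46) = w + 46 = 46 + w)
V(21, -100) + D(s(-6, -11), 194) = 204*(-100) + (46 - 11) = -20400 + 35 = -20365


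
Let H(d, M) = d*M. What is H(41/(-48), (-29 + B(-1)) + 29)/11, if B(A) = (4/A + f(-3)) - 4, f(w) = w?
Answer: 41/48 ≈ 0.85417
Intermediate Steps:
B(A) = -7 + 4/A (B(A) = (4/A - 3) - 4 = (-3 + 4/A) - 4 = -7 + 4/A)
H(d, M) = M*d
H(41/(-48), (-29 + B(-1)) + 29)/11 = (((-29 + (-7 + 4/(-1))) + 29)*(41/(-48)))/11 = (((-29 + (-7 + 4*(-1))) + 29)*(41*(-1/48)))*(1/11) = (((-29 + (-7 - 4)) + 29)*(-41/48))*(1/11) = (((-29 - 11) + 29)*(-41/48))*(1/11) = ((-40 + 29)*(-41/48))*(1/11) = -11*(-41/48)*(1/11) = (451/48)*(1/11) = 41/48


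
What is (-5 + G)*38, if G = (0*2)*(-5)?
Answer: -190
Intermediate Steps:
G = 0 (G = 0*(-5) = 0)
(-5 + G)*38 = (-5 + 0)*38 = -5*38 = -190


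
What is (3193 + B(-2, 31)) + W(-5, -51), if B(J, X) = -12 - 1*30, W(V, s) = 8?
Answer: 3159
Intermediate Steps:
B(J, X) = -42 (B(J, X) = -12 - 30 = -42)
(3193 + B(-2, 31)) + W(-5, -51) = (3193 - 42) + 8 = 3151 + 8 = 3159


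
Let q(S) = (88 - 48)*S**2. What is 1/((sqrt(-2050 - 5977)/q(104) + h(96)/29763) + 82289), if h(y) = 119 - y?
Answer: 13644214468827767046144000/1122768774969229056998719568563 - 383248160156160*I*sqrt(8027)/1122768774969229056998719568563 ≈ 1.2152e-5 - 3.0582e-14*I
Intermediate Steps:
q(S) = 40*S**2
1/((sqrt(-2050 - 5977)/q(104) + h(96)/29763) + 82289) = 1/((sqrt(-2050 - 5977)/((40*104**2)) + (119 - 1*96)/29763) + 82289) = 1/((sqrt(-8027)/((40*10816)) + (119 - 96)*(1/29763)) + 82289) = 1/(((I*sqrt(8027))/432640 + 23*(1/29763)) + 82289) = 1/(((I*sqrt(8027))*(1/432640) + 23/29763) + 82289) = 1/((I*sqrt(8027)/432640 + 23/29763) + 82289) = 1/((23/29763 + I*sqrt(8027)/432640) + 82289) = 1/(2449167530/29763 + I*sqrt(8027)/432640)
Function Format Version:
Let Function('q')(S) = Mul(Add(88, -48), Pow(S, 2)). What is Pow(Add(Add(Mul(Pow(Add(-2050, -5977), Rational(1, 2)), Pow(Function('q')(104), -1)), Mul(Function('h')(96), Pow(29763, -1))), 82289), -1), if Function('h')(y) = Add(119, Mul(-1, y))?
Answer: Add(Rational(13644214468827767046144000, 1122768774969229056998719568563), Mul(Rational(-383248160156160, 1122768774969229056998719568563), I, Pow(8027, Rational(1, 2)))) ≈ Add(1.2152e-5, Mul(-3.0582e-14, I))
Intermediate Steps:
Function('q')(S) = Mul(40, Pow(S, 2))
Pow(Add(Add(Mul(Pow(Add(-2050, -5977), Rational(1, 2)), Pow(Function('q')(104), -1)), Mul(Function('h')(96), Pow(29763, -1))), 82289), -1) = Pow(Add(Add(Mul(Pow(Add(-2050, -5977), Rational(1, 2)), Pow(Mul(40, Pow(104, 2)), -1)), Mul(Add(119, Mul(-1, 96)), Pow(29763, -1))), 82289), -1) = Pow(Add(Add(Mul(Pow(-8027, Rational(1, 2)), Pow(Mul(40, 10816), -1)), Mul(Add(119, -96), Rational(1, 29763))), 82289), -1) = Pow(Add(Add(Mul(Mul(I, Pow(8027, Rational(1, 2))), Pow(432640, -1)), Mul(23, Rational(1, 29763))), 82289), -1) = Pow(Add(Add(Mul(Mul(I, Pow(8027, Rational(1, 2))), Rational(1, 432640)), Rational(23, 29763)), 82289), -1) = Pow(Add(Add(Mul(Rational(1, 432640), I, Pow(8027, Rational(1, 2))), Rational(23, 29763)), 82289), -1) = Pow(Add(Add(Rational(23, 29763), Mul(Rational(1, 432640), I, Pow(8027, Rational(1, 2)))), 82289), -1) = Pow(Add(Rational(2449167530, 29763), Mul(Rational(1, 432640), I, Pow(8027, Rational(1, 2)))), -1)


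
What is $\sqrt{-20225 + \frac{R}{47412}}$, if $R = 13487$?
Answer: $\frac{i \sqrt{1262863678521}}{7902} \approx 142.21 i$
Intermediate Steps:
$\sqrt{-20225 + \frac{R}{47412}} = \sqrt{-20225 + \frac{13487}{47412}} = \sqrt{- \frac{958894213}{47412}} = \frac{i \sqrt{1262863678521}}{7902}$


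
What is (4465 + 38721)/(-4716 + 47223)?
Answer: 43186/42507 ≈ 1.0160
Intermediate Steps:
(4465 + 38721)/(-4716 + 47223) = 43186/42507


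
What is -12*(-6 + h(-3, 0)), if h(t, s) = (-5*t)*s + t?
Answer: 108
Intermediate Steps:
h(t, s) = t - 5*s*t (h(t, s) = -5*s*t + t = t - 5*s*t)
-12*(-6 + h(-3, 0)) = -12*(-6 - 3*(1 - 5*0)) = -12*(-6 - 3*(1 + 0)) = -12*(-6 - 3*1) = -12*(-6 - 3) = -12*(-9) = 108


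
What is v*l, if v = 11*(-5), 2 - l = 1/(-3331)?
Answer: -366465/3331 ≈ -110.02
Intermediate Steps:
l = 6663/3331 (l = 2 - 1/(-3331) = 2 - 1*(-1/3331) = 2 + 1/3331 = 6663/3331 ≈ 2.0003)
v = -55
v*l = -55*6663/3331 = -366465/3331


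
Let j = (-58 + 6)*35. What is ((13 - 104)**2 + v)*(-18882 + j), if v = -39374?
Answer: 643687286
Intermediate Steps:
j = -1820 (j = -52*35 = -1820)
((13 - 104)**2 + v)*(-18882 + j) = ((13 - 104)**2 - 39374)*(-18882 - 1820) = ((-91)**2 - 39374)*(-20702) = (8281 - 39374)*(-20702) = -31093*(-20702) = 643687286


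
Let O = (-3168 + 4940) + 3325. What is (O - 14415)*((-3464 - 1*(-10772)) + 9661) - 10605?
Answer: -158127747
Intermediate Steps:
O = 5097 (O = 1772 + 3325 = 5097)
(O - 14415)*((-3464 - 1*(-10772)) + 9661) - 10605 = (5097 - 14415)*((-3464 - 1*(-10772)) + 9661) - 10605 = -9318*((-3464 + 10772) + 9661) - 10605 = -9318*(7308 + 9661) - 10605 = -9318*16969 - 10605 = -158117142 - 10605 = -158127747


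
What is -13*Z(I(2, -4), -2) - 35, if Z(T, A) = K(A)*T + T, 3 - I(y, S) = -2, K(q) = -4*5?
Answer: 1200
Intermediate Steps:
K(q) = -20
I(y, S) = 5 (I(y, S) = 3 - 1*(-2) = 3 + 2 = 5)
Z(T, A) = -19*T (Z(T, A) = -20*T + T = -19*T)
-13*Z(I(2, -4), -2) - 35 = -(-247)*5 - 35 = -13*(-95) - 35 = 1235 - 35 = 1200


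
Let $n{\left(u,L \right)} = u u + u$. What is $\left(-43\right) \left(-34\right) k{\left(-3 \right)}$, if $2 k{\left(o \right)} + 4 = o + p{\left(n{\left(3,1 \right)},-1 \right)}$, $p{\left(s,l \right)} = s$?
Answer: $3655$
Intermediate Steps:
$n{\left(u,L \right)} = u + u^{2}$ ($n{\left(u,L \right)} = u^{2} + u = u + u^{2}$)
$k{\left(o \right)} = 4 + \frac{o}{2}$ ($k{\left(o \right)} = -2 + \frac{o + 3 \left(1 + 3\right)}{2} = -2 + \frac{o + 3 \cdot 4}{2} = -2 + \frac{o + 12}{2} = -2 + \frac{12 + o}{2} = -2 + \left(6 + \frac{o}{2}\right) = 4 + \frac{o}{2}$)
$\left(-43\right) \left(-34\right) k{\left(-3 \right)} = \left(-43\right) \left(-34\right) \left(4 + \frac{1}{2} \left(-3\right)\right) = 1462 \left(4 - \frac{3}{2}\right) = 1462 \cdot \frac{5}{2} = 3655$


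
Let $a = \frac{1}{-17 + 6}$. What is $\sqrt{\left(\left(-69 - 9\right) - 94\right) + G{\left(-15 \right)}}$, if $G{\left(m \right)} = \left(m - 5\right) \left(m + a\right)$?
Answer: $\frac{2 \sqrt{3927}}{11} \approx 11.394$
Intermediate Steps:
$a = - \frac{1}{11}$ ($a = \frac{1}{-11} = - \frac{1}{11} \approx -0.090909$)
$G{\left(m \right)} = \left(-5 + m\right) \left(- \frac{1}{11} + m\right)$ ($G{\left(m \right)} = \left(m - 5\right) \left(m - \frac{1}{11}\right) = \left(-5 + m\right) \left(- \frac{1}{11} + m\right)$)
$\sqrt{\left(\left(-69 - 9\right) - 94\right) + G{\left(-15 \right)}} = \sqrt{\left(\left(-69 - 9\right) - 94\right) + \left(\frac{5}{11} + \left(-15\right)^{2} - - \frac{840}{11}\right)} = \sqrt{\left(-78 - 94\right) + \left(\frac{5}{11} + 225 + \frac{840}{11}\right)} = \sqrt{-172 + \frac{3320}{11}} = \sqrt{\frac{1428}{11}} = \frac{2 \sqrt{3927}}{11}$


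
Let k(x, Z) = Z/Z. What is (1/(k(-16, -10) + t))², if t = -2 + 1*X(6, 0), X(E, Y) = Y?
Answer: 1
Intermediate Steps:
k(x, Z) = 1
t = -2 (t = -2 + 1*0 = -2 + 0 = -2)
(1/(k(-16, -10) + t))² = (1/(1 - 2))² = (1/(-1))² = (-1)² = 1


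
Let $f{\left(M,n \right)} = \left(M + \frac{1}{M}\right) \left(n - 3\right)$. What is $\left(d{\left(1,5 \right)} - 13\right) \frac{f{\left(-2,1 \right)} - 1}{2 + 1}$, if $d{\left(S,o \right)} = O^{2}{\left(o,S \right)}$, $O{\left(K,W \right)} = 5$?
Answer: $16$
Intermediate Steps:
$d{\left(S,o \right)} = 25$ ($d{\left(S,o \right)} = 5^{2} = 25$)
$f{\left(M,n \right)} = \left(-3 + n\right) \left(M + \frac{1}{M}\right)$ ($f{\left(M,n \right)} = \left(M + \frac{1}{M}\right) \left(-3 + n\right) = \left(-3 + n\right) \left(M + \frac{1}{M}\right)$)
$\left(d{\left(1,5 \right)} - 13\right) \frac{f{\left(-2,1 \right)} - 1}{2 + 1} = \left(25 - 13\right) \frac{\frac{-3 + 1 + \left(-2\right)^{2} \left(-3 + 1\right)}{-2} - 1}{2 + 1} = 12 \frac{- \frac{-3 + 1 + 4 \left(-2\right)}{2} - 1}{3} = 12 \left(- \frac{-3 + 1 - 8}{2} - 1\right) \frac{1}{3} = 12 \left(\left(- \frac{1}{2}\right) \left(-10\right) - 1\right) \frac{1}{3} = 12 \left(5 - 1\right) \frac{1}{3} = 12 \cdot 4 \cdot \frac{1}{3} = 12 \cdot \frac{4}{3} = 16$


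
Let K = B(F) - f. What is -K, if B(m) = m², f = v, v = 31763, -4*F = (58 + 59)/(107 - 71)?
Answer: 8131159/256 ≈ 31762.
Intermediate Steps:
F = -13/16 (F = -(58 + 59)/(4*(107 - 71)) = -117/(4*36) = -¼*13/4 = -13/16 ≈ -0.81250)
f = 31763
K = -8131159/256 (K = (-13/16)² - 1*31763 = 169/256 - 31763 = -8131159/256 ≈ -31762.)
-K = -1*(-8131159/256) = 8131159/256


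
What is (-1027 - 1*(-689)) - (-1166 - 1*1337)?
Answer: 2165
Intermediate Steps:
(-1027 - 1*(-689)) - (-1166 - 1*1337) = (-1027 + 689) - (-1166 - 1337) = -338 - 1*(-2503) = -338 + 2503 = 2165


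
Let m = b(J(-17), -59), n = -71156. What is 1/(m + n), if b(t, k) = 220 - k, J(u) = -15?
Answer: -1/70877 ≈ -1.4109e-5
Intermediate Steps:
m = 279 (m = 220 - 1*(-59) = 220 + 59 = 279)
1/(m + n) = 1/(279 - 71156) = 1/(-70877) = -1/70877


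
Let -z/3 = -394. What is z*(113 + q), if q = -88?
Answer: 29550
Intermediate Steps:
z = 1182 (z = -3*(-394) = 1182)
z*(113 + q) = 1182*(113 - 88) = 1182*25 = 29550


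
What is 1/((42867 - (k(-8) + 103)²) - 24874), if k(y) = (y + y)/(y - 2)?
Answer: 25/176296 ≈ 0.00014181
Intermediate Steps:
k(y) = 2*y/(-2 + y) (k(y) = (2*y)/(-2 + y) = 2*y/(-2 + y))
1/((42867 - (k(-8) + 103)²) - 24874) = 1/((42867 - (2*(-8)/(-2 - 8) + 103)²) - 24874) = 1/((42867 - (2*(-8)/(-10) + 103)²) - 24874) = 1/((42867 - (2*(-8)*(-⅒) + 103)²) - 24874) = 1/((42867 - (8/5 + 103)²) - 24874) = 1/((42867 - (523/5)²) - 24874) = 1/((42867 - 1*273529/25) - 24874) = 1/((42867 - 273529/25) - 24874) = 1/(798146/25 - 24874) = 1/(176296/25) = 25/176296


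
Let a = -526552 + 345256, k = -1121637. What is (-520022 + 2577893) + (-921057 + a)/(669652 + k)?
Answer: 930127926288/451985 ≈ 2.0579e+6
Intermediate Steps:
a = -181296
(-520022 + 2577893) + (-921057 + a)/(669652 + k) = (-520022 + 2577893) + (-921057 - 181296)/(669652 - 1121637) = 2057871 - 1102353/(-451985) = 2057871 - 1102353*(-1/451985) = 2057871 + 1102353/451985 = 930127926288/451985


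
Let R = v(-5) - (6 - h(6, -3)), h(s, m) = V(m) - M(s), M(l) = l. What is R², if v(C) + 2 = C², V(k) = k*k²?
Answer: 256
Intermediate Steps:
V(k) = k³
v(C) = -2 + C²
h(s, m) = m³ - s
R = -16 (R = (-2 + (-5)²) - (6 - ((-3)³ - 1*6)) = (-2 + 25) - (6 - (-27 - 6)) = 23 - (6 - 1*(-33)) = 23 - (6 + 33) = 23 - 1*39 = 23 - 39 = -16)
R² = (-16)² = 256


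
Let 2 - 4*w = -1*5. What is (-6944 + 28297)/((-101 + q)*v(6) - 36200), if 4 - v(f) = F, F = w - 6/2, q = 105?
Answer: -21353/36179 ≈ -0.59020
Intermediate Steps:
w = 7/4 (w = ½ - (-1)*5/4 = ½ - ¼*(-5) = ½ + 5/4 = 7/4 ≈ 1.7500)
F = -5/4 (F = 7/4 - 6/2 = 7/4 - 1*3 = 7/4 - 3 = -5/4 ≈ -1.2500)
v(f) = 21/4 (v(f) = 4 - 1*(-5/4) = 4 + 5/4 = 21/4)
(-6944 + 28297)/((-101 + q)*v(6) - 36200) = (-6944 + 28297)/((-101 + 105)*(21/4) - 36200) = 21353/(4*(21/4) - 36200) = 21353/(21 - 36200) = 21353/(-36179) = 21353*(-1/36179) = -21353/36179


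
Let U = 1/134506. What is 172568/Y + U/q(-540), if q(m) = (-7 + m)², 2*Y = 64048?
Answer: 868133647523537/161102359233262 ≈ 5.3887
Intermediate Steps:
U = 1/134506 ≈ 7.4346e-6
Y = 32024 (Y = (½)*64048 = 32024)
172568/Y + U/q(-540) = 172568/32024 + 1/(134506*((-7 - 540)²)) = 172568*(1/32024) + 1/(134506*((-547)²)) = 21571/4003 + (1/134506)/299209 = 21571/4003 + (1/134506)*(1/299209) = 21571/4003 + 1/40245405754 = 868133647523537/161102359233262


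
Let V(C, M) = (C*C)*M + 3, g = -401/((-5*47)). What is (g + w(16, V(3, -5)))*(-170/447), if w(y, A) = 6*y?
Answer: -780674/21009 ≈ -37.159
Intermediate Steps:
g = 401/235 (g = -401/(-235) = -401*(-1/235) = 401/235 ≈ 1.7064)
V(C, M) = 3 + M*C² (V(C, M) = C²*M + 3 = M*C² + 3 = 3 + M*C²)
(g + w(16, V(3, -5)))*(-170/447) = (401/235 + 6*16)*(-170/447) = (401/235 + 96)*(-170*1/447) = (22961/235)*(-170/447) = -780674/21009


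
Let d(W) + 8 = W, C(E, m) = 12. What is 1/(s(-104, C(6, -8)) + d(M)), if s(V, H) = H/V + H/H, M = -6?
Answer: -26/341 ≈ -0.076246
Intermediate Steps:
d(W) = -8 + W
s(V, H) = 1 + H/V (s(V, H) = H/V + 1 = 1 + H/V)
1/(s(-104, C(6, -8)) + d(M)) = 1/((12 - 104)/(-104) + (-8 - 6)) = 1/(-1/104*(-92) - 14) = 1/(23/26 - 14) = 1/(-341/26) = -26/341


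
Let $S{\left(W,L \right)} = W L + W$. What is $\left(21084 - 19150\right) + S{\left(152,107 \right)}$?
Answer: $18350$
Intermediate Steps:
$S{\left(W,L \right)} = W + L W$ ($S{\left(W,L \right)} = L W + W = W + L W$)
$\left(21084 - 19150\right) + S{\left(152,107 \right)} = \left(21084 - 19150\right) + 152 \left(1 + 107\right) = 1934 + 152 \cdot 108 = 1934 + 16416 = 18350$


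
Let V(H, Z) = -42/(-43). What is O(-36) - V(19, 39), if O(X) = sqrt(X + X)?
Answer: -42/43 + 6*I*sqrt(2) ≈ -0.97674 + 8.4853*I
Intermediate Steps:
V(H, Z) = 42/43 (V(H, Z) = -42*(-1/43) = 42/43)
O(X) = sqrt(2)*sqrt(X) (O(X) = sqrt(2*X) = sqrt(2)*sqrt(X))
O(-36) - V(19, 39) = sqrt(2)*sqrt(-36) - 1*42/43 = sqrt(2)*(6*I) - 42/43 = 6*I*sqrt(2) - 42/43 = -42/43 + 6*I*sqrt(2)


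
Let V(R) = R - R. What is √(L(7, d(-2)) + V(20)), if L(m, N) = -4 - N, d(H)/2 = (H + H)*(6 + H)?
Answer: 2*√7 ≈ 5.2915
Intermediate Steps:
V(R) = 0
d(H) = 4*H*(6 + H) (d(H) = 2*((H + H)*(6 + H)) = 2*((2*H)*(6 + H)) = 2*(2*H*(6 + H)) = 4*H*(6 + H))
√(L(7, d(-2)) + V(20)) = √((-4 - 4*(-2)*(6 - 2)) + 0) = √((-4 - 4*(-2)*4) + 0) = √((-4 - 1*(-32)) + 0) = √((-4 + 32) + 0) = √(28 + 0) = √28 = 2*√7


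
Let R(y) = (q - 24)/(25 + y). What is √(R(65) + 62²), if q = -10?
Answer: √864815/15 ≈ 61.997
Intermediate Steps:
R(y) = -34/(25 + y) (R(y) = (-10 - 24)/(25 + y) = -34/(25 + y))
√(R(65) + 62²) = √(-34/(25 + 65) + 62²) = √(-34/90 + 3844) = √(-34*1/90 + 3844) = √(-17/45 + 3844) = √(172963/45) = √864815/15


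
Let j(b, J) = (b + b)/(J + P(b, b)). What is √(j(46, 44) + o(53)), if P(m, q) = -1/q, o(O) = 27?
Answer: √411971/119 ≈ 5.3937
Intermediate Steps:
j(b, J) = 2*b/(J - 1/b) (j(b, J) = (b + b)/(J - 1/b) = (2*b)/(J - 1/b) = 2*b/(J - 1/b))
√(j(46, 44) + o(53)) = √(2*46²/(-1 + 44*46) + 27) = √(2*2116/(-1 + 2024) + 27) = √(2*2116/2023 + 27) = √(2*2116*(1/2023) + 27) = √(4232/2023 + 27) = √(58853/2023) = √411971/119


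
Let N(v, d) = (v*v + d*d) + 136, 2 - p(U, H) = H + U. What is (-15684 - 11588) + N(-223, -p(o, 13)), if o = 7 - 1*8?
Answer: 22693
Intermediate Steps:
o = -1 (o = 7 - 8 = -1)
p(U, H) = 2 - H - U (p(U, H) = 2 - (H + U) = 2 + (-H - U) = 2 - H - U)
N(v, d) = 136 + d**2 + v**2 (N(v, d) = (v**2 + d**2) + 136 = (d**2 + v**2) + 136 = 136 + d**2 + v**2)
(-15684 - 11588) + N(-223, -p(o, 13)) = (-15684 - 11588) + (136 + (-(2 - 1*13 - 1*(-1)))**2 + (-223)**2) = -27272 + (136 + (-(2 - 13 + 1))**2 + 49729) = -27272 + (136 + (-1*(-10))**2 + 49729) = -27272 + (136 + 10**2 + 49729) = -27272 + (136 + 100 + 49729) = -27272 + 49965 = 22693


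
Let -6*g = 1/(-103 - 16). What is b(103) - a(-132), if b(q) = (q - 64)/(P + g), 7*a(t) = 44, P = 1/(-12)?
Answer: -3376/7 ≈ -482.29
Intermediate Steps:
g = 1/714 (g = -1/(6*(-103 - 16)) = -1/6/(-119) = -1/6*(-1/119) = 1/714 ≈ 0.0014006)
P = -1/12 ≈ -0.083333
a(t) = 44/7 (a(t) = (1/7)*44 = 44/7)
b(q) = 30464/39 - 476*q/39 (b(q) = (q - 64)/(-1/12 + 1/714) = (-64 + q)/(-39/476) = (-64 + q)*(-476/39) = 30464/39 - 476*q/39)
b(103) - a(-132) = (30464/39 - 476/39*103) - 1*44/7 = (30464/39 - 49028/39) - 44/7 = -476 - 44/7 = -3376/7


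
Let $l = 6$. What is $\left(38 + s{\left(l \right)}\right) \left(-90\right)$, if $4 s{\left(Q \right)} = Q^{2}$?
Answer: $-4230$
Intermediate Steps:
$s{\left(Q \right)} = \frac{Q^{2}}{4}$
$\left(38 + s{\left(l \right)}\right) \left(-90\right) = \left(38 + \frac{6^{2}}{4}\right) \left(-90\right) = \left(38 + \frac{1}{4} \cdot 36\right) \left(-90\right) = \left(38 + 9\right) \left(-90\right) = 47 \left(-90\right) = -4230$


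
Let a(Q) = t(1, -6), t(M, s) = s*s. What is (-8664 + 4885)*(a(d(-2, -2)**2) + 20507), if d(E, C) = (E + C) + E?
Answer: -77631997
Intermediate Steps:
d(E, C) = C + 2*E (d(E, C) = (C + E) + E = C + 2*E)
t(M, s) = s**2
a(Q) = 36 (a(Q) = (-6)**2 = 36)
(-8664 + 4885)*(a(d(-2, -2)**2) + 20507) = (-8664 + 4885)*(36 + 20507) = -3779*20543 = -77631997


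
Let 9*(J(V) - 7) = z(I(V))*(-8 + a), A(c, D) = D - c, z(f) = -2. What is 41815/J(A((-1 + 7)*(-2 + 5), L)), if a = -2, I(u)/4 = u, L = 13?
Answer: 376335/83 ≈ 4534.2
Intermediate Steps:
I(u) = 4*u
J(V) = 83/9 (J(V) = 7 + (-2*(-8 - 2))/9 = 7 + (-2*(-10))/9 = 7 + (⅑)*20 = 7 + 20/9 = 83/9)
41815/J(A((-1 + 7)*(-2 + 5), L)) = 41815/(83/9) = 41815*(9/83) = 376335/83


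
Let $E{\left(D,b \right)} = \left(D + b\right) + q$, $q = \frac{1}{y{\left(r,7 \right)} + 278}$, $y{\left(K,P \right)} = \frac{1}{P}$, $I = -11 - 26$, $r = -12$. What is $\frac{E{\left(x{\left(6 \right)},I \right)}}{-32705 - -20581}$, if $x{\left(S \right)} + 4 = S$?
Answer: $\frac{4867}{1686102} \approx 0.0028865$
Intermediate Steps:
$x{\left(S \right)} = -4 + S$
$I = -37$
$q = \frac{7}{1947}$ ($q = \frac{1}{\frac{1}{7} + 278} = \frac{1}{\frac{1947}{7}} = \frac{7}{1947} \approx 0.0035953$)
$E{\left(D,b \right)} = \frac{7}{1947} + D + b$ ($E{\left(D,b \right)} = \left(D + b\right) + \frac{7}{1947} = \frac{7}{1947} + D + b$)
$\frac{E{\left(x{\left(6 \right)},I \right)}}{-32705 - -20581} = \frac{\frac{7}{1947} + \left(-4 + 6\right) - 37}{-32705 - -20581} = \frac{\frac{7}{1947} + 2 - 37}{-32705 + 20581} = - \frac{68138}{1947 \left(-12124\right)} = \left(- \frac{68138}{1947}\right) \left(- \frac{1}{12124}\right) = \frac{4867}{1686102}$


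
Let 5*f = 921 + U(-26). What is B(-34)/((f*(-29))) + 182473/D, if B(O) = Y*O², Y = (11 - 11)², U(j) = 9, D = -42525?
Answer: -182473/42525 ≈ -4.2910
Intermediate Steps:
Y = 0 (Y = 0² = 0)
f = 186 (f = (921 + 9)/5 = (⅕)*930 = 186)
B(O) = 0 (B(O) = 0*O² = 0)
B(-34)/((f*(-29))) + 182473/D = 0/((186*(-29))) + 182473/(-42525) = 0/(-5394) + 182473*(-1/42525) = 0*(-1/5394) - 182473/42525 = 0 - 182473/42525 = -182473/42525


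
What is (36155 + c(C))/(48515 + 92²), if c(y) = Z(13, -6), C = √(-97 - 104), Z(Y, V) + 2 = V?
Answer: 12049/18993 ≈ 0.63439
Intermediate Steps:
Z(Y, V) = -2 + V
C = I*√201 (C = √(-201) = I*√201 ≈ 14.177*I)
c(y) = -8 (c(y) = -2 - 6 = -8)
(36155 + c(C))/(48515 + 92²) = (36155 - 8)/(48515 + 92²) = 36147/(48515 + 8464) = 36147/56979 = 36147*(1/56979) = 12049/18993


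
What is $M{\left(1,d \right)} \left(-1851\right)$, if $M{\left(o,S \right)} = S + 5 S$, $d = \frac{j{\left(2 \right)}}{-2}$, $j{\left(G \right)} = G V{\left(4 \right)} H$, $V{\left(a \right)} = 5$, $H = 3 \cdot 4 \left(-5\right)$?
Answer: $-3331800$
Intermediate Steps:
$H = -60$ ($H = 12 \left(-5\right) = -60$)
$j{\left(G \right)} = - 300 G$ ($j{\left(G \right)} = G 5 \left(-60\right) = 5 G \left(-60\right) = - 300 G$)
$d = 300$ ($d = \frac{\left(-300\right) 2}{-2} = \left(-600\right) \left(- \frac{1}{2}\right) = 300$)
$M{\left(o,S \right)} = 6 S$
$M{\left(1,d \right)} \left(-1851\right) = 6 \cdot 300 \left(-1851\right) = 1800 \left(-1851\right) = -3331800$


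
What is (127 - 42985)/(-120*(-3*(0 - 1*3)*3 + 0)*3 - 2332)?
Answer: 21429/6026 ≈ 3.5561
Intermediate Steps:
(127 - 42985)/(-120*(-3*(0 - 1*3)*3 + 0)*3 - 2332) = -42858/(-120*(-3*(0 - 3)*3 + 0)*3 - 2332) = -42858/(-120*(-3*(-3)*3 + 0)*3 - 2332) = -42858/(-120*(9*3 + 0)*3 - 2332) = -42858/(-120*(27 + 0)*3 - 2332) = -42858/(-120*27*3 - 2332) = -42858/(-20*162*3 - 2332) = -42858/(-3240*3 - 2332) = -42858/(-9720 - 2332) = -42858/(-12052) = -42858*(-1/12052) = 21429/6026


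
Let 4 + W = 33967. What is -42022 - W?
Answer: -75985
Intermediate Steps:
W = 33963 (W = -4 + 33967 = 33963)
-42022 - W = -42022 - 1*33963 = -42022 - 33963 = -75985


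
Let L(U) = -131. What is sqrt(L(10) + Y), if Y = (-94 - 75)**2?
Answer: sqrt(28430) ≈ 168.61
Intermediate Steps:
Y = 28561 (Y = (-169)**2 = 28561)
sqrt(L(10) + Y) = sqrt(-131 + 28561) = sqrt(28430)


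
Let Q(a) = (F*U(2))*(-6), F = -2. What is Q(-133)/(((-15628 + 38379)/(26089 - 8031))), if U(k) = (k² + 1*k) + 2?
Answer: 1733568/22751 ≈ 76.197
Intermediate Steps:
U(k) = 2 + k + k² (U(k) = (k² + k) + 2 = (k + k²) + 2 = 2 + k + k²)
Q(a) = 96 (Q(a) = -2*(2 + 2 + 2²)*(-6) = -2*(2 + 2 + 4)*(-6) = -2*8*(-6) = -16*(-6) = 96)
Q(-133)/(((-15628 + 38379)/(26089 - 8031))) = 96/(((-15628 + 38379)/(26089 - 8031))) = 96/((22751/18058)) = 96/((22751*(1/18058))) = 96/(22751/18058) = 96*(18058/22751) = 1733568/22751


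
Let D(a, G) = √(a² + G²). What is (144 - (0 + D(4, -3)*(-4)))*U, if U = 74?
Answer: 12136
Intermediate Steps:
D(a, G) = √(G² + a²)
(144 - (0 + D(4, -3)*(-4)))*U = (144 - (0 + √((-3)² + 4²)*(-4)))*74 = (144 - (0 + √(9 + 16)*(-4)))*74 = (144 - (0 + √25*(-4)))*74 = (144 - (0 + 5*(-4)))*74 = (144 - (0 - 20))*74 = (144 - 1*(-20))*74 = (144 + 20)*74 = 164*74 = 12136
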